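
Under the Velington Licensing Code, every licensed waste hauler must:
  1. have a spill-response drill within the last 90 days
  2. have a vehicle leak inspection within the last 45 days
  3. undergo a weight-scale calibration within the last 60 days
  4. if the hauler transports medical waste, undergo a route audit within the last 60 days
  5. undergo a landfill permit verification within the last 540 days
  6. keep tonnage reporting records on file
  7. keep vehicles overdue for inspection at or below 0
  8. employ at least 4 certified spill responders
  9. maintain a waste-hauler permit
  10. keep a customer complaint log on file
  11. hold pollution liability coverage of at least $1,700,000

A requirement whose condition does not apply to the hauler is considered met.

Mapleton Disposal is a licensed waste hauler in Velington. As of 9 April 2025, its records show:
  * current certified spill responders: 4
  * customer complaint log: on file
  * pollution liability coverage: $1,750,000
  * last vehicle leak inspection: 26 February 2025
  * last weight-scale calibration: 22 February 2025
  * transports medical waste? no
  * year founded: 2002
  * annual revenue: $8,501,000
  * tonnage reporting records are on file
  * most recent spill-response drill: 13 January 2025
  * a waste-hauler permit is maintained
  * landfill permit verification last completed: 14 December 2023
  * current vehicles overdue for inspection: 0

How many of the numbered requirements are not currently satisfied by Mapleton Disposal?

1. spill-response drill 86 days ago vs limit 90 → met
2. vehicle leak inspection 42 days ago vs limit 45 → met
3. weight-scale calibration 46 days ago vs limit 60 → met
4. condition 'transports medical waste' does not hold → requirement n/a → met
5. landfill permit verification 482 days ago vs limit 540 → met
6. tonnage reporting records present → met
7. vehicles overdue for inspection 0 ≤ 0 → met
8. certified spill responders 4 ≥ 4 → met
9. waste-hauler permit present → met
10. customer complaint log present → met
11. pollution liability coverage $1,750,000 ≥ $1,700,000 → met
Not met: 0 of 11

0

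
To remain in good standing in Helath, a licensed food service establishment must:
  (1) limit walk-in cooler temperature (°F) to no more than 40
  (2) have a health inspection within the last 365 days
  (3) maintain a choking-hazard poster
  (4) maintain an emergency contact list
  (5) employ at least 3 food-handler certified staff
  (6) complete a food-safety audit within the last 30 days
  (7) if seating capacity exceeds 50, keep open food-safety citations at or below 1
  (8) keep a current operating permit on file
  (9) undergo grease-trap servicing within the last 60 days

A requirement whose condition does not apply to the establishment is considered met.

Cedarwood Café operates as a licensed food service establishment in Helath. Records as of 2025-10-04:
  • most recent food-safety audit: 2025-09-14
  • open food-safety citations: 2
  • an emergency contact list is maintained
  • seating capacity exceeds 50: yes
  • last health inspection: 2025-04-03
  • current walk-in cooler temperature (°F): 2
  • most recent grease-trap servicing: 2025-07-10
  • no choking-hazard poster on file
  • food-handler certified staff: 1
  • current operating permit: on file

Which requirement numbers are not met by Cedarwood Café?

1. walk-in cooler temperature (°F) 2 ≤ 40 → met
2. health inspection 184 days ago vs limit 365 → met
3. choking-hazard poster absent → not met
4. emergency contact list present → met
5. food-handler certified staff 1 < 3 → not met
6. food-safety audit 20 days ago vs limit 30 → met
7. condition 'seating capacity exceeds 50' holds; open food-safety citations 2 > 1 → not met
8. current operating permit present → met
9. grease-trap servicing 86 days ago vs limit 60 → not met
Not met: 3, 5, 7, 9

3, 5, 7, 9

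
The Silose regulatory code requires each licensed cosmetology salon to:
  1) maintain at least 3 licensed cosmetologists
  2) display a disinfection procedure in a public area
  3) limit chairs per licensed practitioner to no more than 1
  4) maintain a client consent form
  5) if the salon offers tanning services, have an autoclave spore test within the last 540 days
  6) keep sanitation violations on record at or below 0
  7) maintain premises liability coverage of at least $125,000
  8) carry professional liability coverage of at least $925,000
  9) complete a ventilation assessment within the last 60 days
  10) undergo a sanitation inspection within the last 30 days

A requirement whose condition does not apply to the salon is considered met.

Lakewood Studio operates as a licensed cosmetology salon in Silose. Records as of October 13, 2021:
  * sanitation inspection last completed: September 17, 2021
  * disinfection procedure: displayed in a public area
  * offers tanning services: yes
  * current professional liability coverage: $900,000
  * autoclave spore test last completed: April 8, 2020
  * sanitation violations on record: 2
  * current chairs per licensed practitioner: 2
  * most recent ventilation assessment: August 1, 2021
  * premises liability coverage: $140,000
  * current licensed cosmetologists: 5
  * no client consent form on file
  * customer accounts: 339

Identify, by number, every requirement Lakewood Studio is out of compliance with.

3, 4, 5, 6, 8, 9

1. licensed cosmetologists 5 ≥ 3 → met
2. disinfection procedure present → met
3. chairs per licensed practitioner 2 > 1 → not met
4. client consent form absent → not met
5. condition 'offers tanning services' holds; autoclave spore test 553 days ago vs limit 540 → not met
6. sanitation violations on record 2 > 0 → not met
7. premises liability coverage $140,000 ≥ $125,000 → met
8. professional liability coverage $900,000 < $925,000 → not met
9. ventilation assessment 73 days ago vs limit 60 → not met
10. sanitation inspection 26 days ago vs limit 30 → met
Not met: 3, 4, 5, 6, 8, 9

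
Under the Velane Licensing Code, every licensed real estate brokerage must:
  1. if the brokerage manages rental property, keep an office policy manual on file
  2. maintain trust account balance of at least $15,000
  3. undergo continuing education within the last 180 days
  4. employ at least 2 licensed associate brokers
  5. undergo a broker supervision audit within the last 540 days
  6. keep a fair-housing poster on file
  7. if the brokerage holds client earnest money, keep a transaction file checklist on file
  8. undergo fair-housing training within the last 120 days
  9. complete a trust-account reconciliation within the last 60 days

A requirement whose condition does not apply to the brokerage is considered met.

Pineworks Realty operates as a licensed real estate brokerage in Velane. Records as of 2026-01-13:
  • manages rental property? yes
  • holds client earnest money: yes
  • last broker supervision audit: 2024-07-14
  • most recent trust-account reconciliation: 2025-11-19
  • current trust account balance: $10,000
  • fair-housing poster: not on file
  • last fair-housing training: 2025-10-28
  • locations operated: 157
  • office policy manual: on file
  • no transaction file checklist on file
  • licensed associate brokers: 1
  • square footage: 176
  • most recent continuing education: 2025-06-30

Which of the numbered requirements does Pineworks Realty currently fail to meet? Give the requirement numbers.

2, 3, 4, 5, 6, 7

1. condition 'manages rental property' holds; office policy manual present → met
2. trust account balance $10,000 < $15,000 → not met
3. continuing education 197 days ago vs limit 180 → not met
4. licensed associate brokers 1 < 2 → not met
5. broker supervision audit 548 days ago vs limit 540 → not met
6. fair-housing poster absent → not met
7. condition 'holds client earnest money' holds; transaction file checklist absent → not met
8. fair-housing training 77 days ago vs limit 120 → met
9. trust-account reconciliation 55 days ago vs limit 60 → met
Not met: 2, 3, 4, 5, 6, 7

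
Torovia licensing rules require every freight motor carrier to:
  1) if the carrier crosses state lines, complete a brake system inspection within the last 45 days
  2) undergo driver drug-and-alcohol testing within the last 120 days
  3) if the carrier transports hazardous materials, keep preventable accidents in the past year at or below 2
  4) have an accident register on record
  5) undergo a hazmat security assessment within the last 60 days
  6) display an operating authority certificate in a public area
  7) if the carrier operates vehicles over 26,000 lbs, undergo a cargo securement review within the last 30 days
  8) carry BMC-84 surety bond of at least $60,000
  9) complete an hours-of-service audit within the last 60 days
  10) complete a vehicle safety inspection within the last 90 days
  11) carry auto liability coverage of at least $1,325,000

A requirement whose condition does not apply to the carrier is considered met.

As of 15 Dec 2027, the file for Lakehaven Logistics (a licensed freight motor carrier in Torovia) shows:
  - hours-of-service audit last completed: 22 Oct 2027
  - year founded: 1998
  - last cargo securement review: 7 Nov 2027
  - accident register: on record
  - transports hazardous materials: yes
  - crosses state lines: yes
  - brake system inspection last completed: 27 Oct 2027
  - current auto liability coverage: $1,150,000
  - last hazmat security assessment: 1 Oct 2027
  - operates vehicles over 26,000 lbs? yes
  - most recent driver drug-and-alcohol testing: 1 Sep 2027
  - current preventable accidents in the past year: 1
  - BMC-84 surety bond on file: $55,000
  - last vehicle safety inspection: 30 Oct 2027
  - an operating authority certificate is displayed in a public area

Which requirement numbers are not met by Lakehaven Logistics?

1. condition 'crosses state lines' holds; brake system inspection 49 days ago vs limit 45 → not met
2. driver drug-and-alcohol testing 105 days ago vs limit 120 → met
3. condition 'transports hazardous materials' holds; preventable accidents in the past year 1 ≤ 2 → met
4. accident register present → met
5. hazmat security assessment 75 days ago vs limit 60 → not met
6. operating authority certificate present → met
7. condition 'operates vehicles over 26,000 lbs' holds; cargo securement review 38 days ago vs limit 30 → not met
8. BMC-84 surety bond $55,000 < $60,000 → not met
9. hours-of-service audit 54 days ago vs limit 60 → met
10. vehicle safety inspection 46 days ago vs limit 90 → met
11. auto liability coverage $1,150,000 < $1,325,000 → not met
Not met: 1, 5, 7, 8, 11

1, 5, 7, 8, 11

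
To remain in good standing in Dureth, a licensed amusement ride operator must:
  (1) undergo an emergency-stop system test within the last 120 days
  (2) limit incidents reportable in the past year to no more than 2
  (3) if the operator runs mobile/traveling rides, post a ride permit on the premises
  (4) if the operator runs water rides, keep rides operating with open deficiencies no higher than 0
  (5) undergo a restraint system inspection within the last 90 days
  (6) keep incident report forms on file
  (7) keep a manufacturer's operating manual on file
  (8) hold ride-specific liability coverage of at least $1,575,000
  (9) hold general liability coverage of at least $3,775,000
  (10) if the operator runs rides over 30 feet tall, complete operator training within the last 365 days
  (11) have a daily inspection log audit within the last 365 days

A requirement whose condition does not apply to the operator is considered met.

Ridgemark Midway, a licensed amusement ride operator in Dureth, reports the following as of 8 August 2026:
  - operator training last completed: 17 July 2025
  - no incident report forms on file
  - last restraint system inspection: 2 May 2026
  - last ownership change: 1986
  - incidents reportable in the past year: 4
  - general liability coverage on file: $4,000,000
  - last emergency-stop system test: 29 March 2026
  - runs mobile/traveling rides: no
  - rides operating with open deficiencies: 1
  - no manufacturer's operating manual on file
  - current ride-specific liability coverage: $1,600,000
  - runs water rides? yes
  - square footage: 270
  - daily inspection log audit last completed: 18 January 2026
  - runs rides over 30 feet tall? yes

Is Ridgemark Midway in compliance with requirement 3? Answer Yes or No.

3. condition 'runs mobile/traveling rides' does not hold → requirement n/a → met

Yes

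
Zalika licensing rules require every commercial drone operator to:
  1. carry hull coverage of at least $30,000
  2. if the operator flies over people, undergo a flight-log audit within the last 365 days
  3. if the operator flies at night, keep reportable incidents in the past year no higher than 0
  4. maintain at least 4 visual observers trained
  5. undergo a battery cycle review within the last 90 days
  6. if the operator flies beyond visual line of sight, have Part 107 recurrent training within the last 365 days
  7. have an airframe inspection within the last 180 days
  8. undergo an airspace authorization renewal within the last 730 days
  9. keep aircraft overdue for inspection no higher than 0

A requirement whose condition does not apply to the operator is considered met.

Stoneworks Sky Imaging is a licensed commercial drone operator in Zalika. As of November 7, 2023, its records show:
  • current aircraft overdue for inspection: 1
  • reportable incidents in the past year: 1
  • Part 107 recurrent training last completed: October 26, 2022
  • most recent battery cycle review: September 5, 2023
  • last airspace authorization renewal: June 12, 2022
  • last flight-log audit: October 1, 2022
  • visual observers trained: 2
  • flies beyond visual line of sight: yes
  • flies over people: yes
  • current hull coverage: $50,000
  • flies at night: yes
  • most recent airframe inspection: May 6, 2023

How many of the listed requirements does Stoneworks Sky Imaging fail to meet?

6

1. hull coverage $50,000 ≥ $30,000 → met
2. condition 'flies over people' holds; flight-log audit 402 days ago vs limit 365 → not met
3. condition 'flies at night' holds; reportable incidents in the past year 1 > 0 → not met
4. visual observers trained 2 < 4 → not met
5. battery cycle review 63 days ago vs limit 90 → met
6. condition 'flies beyond visual line of sight' holds; Part 107 recurrent training 377 days ago vs limit 365 → not met
7. airframe inspection 185 days ago vs limit 180 → not met
8. airspace authorization renewal 513 days ago vs limit 730 → met
9. aircraft overdue for inspection 1 > 0 → not met
Not met: 6 of 9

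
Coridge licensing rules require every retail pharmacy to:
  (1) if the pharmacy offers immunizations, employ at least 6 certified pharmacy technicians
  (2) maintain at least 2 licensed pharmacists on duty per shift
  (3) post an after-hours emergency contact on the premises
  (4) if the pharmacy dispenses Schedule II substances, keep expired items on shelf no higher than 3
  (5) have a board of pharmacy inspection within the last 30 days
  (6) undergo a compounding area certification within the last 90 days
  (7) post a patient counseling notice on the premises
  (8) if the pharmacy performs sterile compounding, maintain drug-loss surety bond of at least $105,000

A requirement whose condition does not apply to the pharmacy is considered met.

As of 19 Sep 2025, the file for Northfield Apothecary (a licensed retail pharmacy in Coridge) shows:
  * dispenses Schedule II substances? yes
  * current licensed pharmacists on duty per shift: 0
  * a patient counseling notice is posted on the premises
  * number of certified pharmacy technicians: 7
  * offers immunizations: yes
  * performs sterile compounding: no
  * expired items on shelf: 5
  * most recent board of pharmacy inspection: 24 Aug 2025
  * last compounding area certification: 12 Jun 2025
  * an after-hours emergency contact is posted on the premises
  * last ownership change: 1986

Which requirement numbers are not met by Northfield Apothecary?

1. condition 'offers immunizations' holds; certified pharmacy technicians 7 ≥ 6 → met
2. licensed pharmacists on duty per shift 0 < 2 → not met
3. after-hours emergency contact present → met
4. condition 'dispenses Schedule II substances' holds; expired items on shelf 5 > 3 → not met
5. board of pharmacy inspection 26 days ago vs limit 30 → met
6. compounding area certification 99 days ago vs limit 90 → not met
7. patient counseling notice present → met
8. condition 'performs sterile compounding' does not hold → requirement n/a → met
Not met: 2, 4, 6

2, 4, 6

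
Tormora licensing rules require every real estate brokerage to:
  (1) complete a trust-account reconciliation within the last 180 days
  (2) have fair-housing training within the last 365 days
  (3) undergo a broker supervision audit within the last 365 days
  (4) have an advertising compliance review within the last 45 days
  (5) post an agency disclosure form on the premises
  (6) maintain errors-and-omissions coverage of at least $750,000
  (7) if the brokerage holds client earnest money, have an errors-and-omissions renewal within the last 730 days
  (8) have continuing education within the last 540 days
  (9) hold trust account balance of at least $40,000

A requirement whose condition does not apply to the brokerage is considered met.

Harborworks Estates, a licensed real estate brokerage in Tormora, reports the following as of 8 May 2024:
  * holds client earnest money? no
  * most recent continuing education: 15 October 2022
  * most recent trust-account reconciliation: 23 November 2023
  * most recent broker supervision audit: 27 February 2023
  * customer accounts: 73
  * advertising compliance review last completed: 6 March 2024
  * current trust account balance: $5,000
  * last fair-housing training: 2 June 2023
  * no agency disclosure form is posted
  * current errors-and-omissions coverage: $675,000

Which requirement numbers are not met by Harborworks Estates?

1. trust-account reconciliation 167 days ago vs limit 180 → met
2. fair-housing training 341 days ago vs limit 365 → met
3. broker supervision audit 436 days ago vs limit 365 → not met
4. advertising compliance review 63 days ago vs limit 45 → not met
5. agency disclosure form absent → not met
6. errors-and-omissions coverage $675,000 < $750,000 → not met
7. condition 'holds client earnest money' does not hold → requirement n/a → met
8. continuing education 571 days ago vs limit 540 → not met
9. trust account balance $5,000 < $40,000 → not met
Not met: 3, 4, 5, 6, 8, 9

3, 4, 5, 6, 8, 9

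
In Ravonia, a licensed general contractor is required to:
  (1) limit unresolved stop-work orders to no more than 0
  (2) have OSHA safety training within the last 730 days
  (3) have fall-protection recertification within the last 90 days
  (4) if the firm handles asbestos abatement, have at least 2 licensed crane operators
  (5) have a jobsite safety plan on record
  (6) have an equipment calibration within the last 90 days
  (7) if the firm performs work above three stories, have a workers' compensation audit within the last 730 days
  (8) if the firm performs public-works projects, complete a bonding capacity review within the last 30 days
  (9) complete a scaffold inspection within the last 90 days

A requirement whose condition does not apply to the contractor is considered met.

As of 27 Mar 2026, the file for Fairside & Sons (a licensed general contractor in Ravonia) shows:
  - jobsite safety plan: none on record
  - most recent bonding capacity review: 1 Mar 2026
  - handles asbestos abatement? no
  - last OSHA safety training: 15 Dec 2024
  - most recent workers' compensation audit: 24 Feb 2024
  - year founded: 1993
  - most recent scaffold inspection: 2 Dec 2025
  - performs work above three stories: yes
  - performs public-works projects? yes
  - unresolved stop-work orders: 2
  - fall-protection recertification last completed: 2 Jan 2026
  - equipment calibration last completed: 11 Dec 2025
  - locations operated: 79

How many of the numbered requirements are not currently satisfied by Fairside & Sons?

1. unresolved stop-work orders 2 > 0 → not met
2. OSHA safety training 467 days ago vs limit 730 → met
3. fall-protection recertification 84 days ago vs limit 90 → met
4. condition 'handles asbestos abatement' does not hold → requirement n/a → met
5. jobsite safety plan absent → not met
6. equipment calibration 106 days ago vs limit 90 → not met
7. condition 'performs work above three stories' holds; workers' compensation audit 762 days ago vs limit 730 → not met
8. condition 'performs public-works projects' holds; bonding capacity review 26 days ago vs limit 30 → met
9. scaffold inspection 115 days ago vs limit 90 → not met
Not met: 5 of 9

5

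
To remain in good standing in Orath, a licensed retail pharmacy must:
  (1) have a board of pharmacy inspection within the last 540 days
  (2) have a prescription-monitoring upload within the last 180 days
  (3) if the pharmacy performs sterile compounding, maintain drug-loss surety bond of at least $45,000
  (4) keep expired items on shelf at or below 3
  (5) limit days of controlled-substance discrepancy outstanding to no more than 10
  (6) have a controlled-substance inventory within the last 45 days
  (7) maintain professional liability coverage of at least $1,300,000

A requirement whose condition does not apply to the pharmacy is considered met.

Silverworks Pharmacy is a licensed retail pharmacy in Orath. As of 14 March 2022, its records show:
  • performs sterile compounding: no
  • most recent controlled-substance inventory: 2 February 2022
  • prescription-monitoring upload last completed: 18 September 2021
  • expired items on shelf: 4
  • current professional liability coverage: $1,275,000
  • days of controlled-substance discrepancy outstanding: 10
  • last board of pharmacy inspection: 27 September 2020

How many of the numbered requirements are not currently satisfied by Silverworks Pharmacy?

1. board of pharmacy inspection 533 days ago vs limit 540 → met
2. prescription-monitoring upload 177 days ago vs limit 180 → met
3. condition 'performs sterile compounding' does not hold → requirement n/a → met
4. expired items on shelf 4 > 3 → not met
5. days of controlled-substance discrepancy outstanding 10 ≤ 10 → met
6. controlled-substance inventory 40 days ago vs limit 45 → met
7. professional liability coverage $1,275,000 < $1,300,000 → not met
Not met: 2 of 7

2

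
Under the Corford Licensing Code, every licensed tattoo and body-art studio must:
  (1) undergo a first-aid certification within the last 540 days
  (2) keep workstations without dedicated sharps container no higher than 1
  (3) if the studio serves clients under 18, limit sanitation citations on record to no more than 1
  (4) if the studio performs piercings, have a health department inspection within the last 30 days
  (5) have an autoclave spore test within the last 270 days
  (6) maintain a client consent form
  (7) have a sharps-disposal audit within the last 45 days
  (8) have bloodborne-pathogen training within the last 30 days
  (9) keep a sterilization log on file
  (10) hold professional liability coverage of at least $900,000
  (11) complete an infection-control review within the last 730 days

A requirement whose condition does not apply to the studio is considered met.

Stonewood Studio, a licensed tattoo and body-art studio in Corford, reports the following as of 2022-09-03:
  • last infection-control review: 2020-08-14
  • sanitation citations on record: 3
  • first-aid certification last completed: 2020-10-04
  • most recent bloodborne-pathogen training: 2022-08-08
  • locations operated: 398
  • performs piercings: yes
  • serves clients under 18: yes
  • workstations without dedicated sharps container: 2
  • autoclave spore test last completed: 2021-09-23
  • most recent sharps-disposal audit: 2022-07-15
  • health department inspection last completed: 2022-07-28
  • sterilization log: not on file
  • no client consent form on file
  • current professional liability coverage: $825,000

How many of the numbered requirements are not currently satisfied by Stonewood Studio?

10

1. first-aid certification 699 days ago vs limit 540 → not met
2. workstations without dedicated sharps container 2 > 1 → not met
3. condition 'serves clients under 18' holds; sanitation citations on record 3 > 1 → not met
4. condition 'performs piercings' holds; health department inspection 37 days ago vs limit 30 → not met
5. autoclave spore test 345 days ago vs limit 270 → not met
6. client consent form absent → not met
7. sharps-disposal audit 50 days ago vs limit 45 → not met
8. bloodborne-pathogen training 26 days ago vs limit 30 → met
9. sterilization log absent → not met
10. professional liability coverage $825,000 < $900,000 → not met
11. infection-control review 750 days ago vs limit 730 → not met
Not met: 10 of 11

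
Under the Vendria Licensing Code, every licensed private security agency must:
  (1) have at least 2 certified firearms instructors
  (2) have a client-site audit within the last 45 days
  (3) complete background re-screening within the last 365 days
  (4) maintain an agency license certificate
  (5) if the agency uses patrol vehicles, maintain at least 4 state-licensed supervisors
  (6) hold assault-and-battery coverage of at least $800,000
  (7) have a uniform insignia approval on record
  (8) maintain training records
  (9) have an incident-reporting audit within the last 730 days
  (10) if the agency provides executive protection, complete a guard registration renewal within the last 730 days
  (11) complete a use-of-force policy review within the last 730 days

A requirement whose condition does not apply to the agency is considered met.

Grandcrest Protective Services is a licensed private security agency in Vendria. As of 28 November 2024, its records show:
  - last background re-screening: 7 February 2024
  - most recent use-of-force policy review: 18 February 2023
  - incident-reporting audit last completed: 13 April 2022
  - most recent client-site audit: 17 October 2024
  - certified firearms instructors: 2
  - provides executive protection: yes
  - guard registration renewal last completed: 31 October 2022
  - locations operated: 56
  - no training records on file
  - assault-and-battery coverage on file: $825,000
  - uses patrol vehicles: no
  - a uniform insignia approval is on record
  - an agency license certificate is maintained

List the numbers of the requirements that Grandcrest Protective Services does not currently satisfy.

8, 9, 10

1. certified firearms instructors 2 ≥ 2 → met
2. client-site audit 42 days ago vs limit 45 → met
3. background re-screening 295 days ago vs limit 365 → met
4. agency license certificate present → met
5. condition 'uses patrol vehicles' does not hold → requirement n/a → met
6. assault-and-battery coverage $825,000 ≥ $800,000 → met
7. uniform insignia approval present → met
8. training records absent → not met
9. incident-reporting audit 960 days ago vs limit 730 → not met
10. condition 'provides executive protection' holds; guard registration renewal 759 days ago vs limit 730 → not met
11. use-of-force policy review 649 days ago vs limit 730 → met
Not met: 8, 9, 10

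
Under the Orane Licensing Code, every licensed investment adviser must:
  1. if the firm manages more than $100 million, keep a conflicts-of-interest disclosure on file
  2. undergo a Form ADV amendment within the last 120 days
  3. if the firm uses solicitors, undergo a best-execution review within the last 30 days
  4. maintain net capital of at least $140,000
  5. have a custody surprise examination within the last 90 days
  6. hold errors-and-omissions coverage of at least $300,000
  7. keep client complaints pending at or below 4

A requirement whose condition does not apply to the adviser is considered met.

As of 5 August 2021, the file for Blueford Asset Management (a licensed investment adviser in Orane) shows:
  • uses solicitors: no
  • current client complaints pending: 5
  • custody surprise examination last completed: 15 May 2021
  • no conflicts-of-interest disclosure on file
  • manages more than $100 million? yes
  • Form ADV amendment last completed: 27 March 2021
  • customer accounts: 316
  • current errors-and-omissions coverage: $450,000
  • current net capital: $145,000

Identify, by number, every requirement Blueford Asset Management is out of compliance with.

1. condition 'manages more than $100 million' holds; conflicts-of-interest disclosure absent → not met
2. Form ADV amendment 131 days ago vs limit 120 → not met
3. condition 'uses solicitors' does not hold → requirement n/a → met
4. net capital $145,000 ≥ $140,000 → met
5. custody surprise examination 82 days ago vs limit 90 → met
6. errors-and-omissions coverage $450,000 ≥ $300,000 → met
7. client complaints pending 5 > 4 → not met
Not met: 1, 2, 7

1, 2, 7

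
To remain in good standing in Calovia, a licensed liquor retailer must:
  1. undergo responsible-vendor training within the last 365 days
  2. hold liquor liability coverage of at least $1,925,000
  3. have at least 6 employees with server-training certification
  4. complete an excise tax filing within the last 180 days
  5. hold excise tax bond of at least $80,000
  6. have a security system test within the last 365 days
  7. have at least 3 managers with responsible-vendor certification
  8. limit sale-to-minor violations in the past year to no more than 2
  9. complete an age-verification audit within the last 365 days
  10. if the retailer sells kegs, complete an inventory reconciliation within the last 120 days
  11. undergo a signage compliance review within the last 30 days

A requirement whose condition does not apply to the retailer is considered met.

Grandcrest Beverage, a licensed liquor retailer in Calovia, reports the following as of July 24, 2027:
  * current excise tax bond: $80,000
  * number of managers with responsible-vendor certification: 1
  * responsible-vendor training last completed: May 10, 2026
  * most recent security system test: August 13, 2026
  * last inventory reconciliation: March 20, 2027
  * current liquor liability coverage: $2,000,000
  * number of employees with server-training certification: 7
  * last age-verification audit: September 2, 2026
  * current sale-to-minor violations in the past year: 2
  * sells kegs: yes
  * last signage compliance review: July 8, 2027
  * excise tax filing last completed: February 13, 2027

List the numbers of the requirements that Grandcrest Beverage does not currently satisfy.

1, 7, 10

1. responsible-vendor training 440 days ago vs limit 365 → not met
2. liquor liability coverage $2,000,000 ≥ $1,925,000 → met
3. employees with server-training certification 7 ≥ 6 → met
4. excise tax filing 161 days ago vs limit 180 → met
5. excise tax bond $80,000 ≥ $80,000 → met
6. security system test 345 days ago vs limit 365 → met
7. managers with responsible-vendor certification 1 < 3 → not met
8. sale-to-minor violations in the past year 2 ≤ 2 → met
9. age-verification audit 325 days ago vs limit 365 → met
10. condition 'sells kegs' holds; inventory reconciliation 126 days ago vs limit 120 → not met
11. signage compliance review 16 days ago vs limit 30 → met
Not met: 1, 7, 10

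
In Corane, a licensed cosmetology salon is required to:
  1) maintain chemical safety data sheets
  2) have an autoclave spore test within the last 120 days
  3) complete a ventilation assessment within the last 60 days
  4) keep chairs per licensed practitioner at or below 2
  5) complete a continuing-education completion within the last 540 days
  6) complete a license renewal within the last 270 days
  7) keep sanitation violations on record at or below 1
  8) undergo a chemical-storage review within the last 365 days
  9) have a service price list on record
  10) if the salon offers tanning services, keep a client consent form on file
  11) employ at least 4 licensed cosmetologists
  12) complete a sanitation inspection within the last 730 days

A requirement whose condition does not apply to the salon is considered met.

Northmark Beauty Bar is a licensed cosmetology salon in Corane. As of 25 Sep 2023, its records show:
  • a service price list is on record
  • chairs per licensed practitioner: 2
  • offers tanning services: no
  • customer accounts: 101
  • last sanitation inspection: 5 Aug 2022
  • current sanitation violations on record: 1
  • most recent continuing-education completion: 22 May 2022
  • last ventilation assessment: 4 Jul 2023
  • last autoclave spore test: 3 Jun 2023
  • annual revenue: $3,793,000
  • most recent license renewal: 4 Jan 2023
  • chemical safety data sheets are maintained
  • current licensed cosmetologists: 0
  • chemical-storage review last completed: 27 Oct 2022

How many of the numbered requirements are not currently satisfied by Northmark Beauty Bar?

2

1. chemical safety data sheets present → met
2. autoclave spore test 114 days ago vs limit 120 → met
3. ventilation assessment 83 days ago vs limit 60 → not met
4. chairs per licensed practitioner 2 ≤ 2 → met
5. continuing-education completion 491 days ago vs limit 540 → met
6. license renewal 264 days ago vs limit 270 → met
7. sanitation violations on record 1 ≤ 1 → met
8. chemical-storage review 333 days ago vs limit 365 → met
9. service price list present → met
10. condition 'offers tanning services' does not hold → requirement n/a → met
11. licensed cosmetologists 0 < 4 → not met
12. sanitation inspection 416 days ago vs limit 730 → met
Not met: 2 of 12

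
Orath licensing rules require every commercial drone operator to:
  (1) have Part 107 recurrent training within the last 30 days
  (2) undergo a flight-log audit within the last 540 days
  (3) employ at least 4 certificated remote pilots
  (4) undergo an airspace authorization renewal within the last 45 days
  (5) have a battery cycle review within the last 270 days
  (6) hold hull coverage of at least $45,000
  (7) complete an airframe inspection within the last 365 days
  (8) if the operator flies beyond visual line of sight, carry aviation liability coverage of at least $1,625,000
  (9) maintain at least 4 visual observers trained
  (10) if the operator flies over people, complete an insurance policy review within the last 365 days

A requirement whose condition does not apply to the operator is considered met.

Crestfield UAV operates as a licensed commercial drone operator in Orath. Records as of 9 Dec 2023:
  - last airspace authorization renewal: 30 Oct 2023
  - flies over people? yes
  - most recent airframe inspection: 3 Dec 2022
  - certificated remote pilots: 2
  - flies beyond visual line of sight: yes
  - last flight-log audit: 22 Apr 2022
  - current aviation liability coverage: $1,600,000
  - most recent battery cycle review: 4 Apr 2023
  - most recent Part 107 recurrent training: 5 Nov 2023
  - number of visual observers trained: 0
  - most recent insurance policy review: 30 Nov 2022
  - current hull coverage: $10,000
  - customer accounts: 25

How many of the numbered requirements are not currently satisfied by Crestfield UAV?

8

1. Part 107 recurrent training 34 days ago vs limit 30 → not met
2. flight-log audit 596 days ago vs limit 540 → not met
3. certificated remote pilots 2 < 4 → not met
4. airspace authorization renewal 40 days ago vs limit 45 → met
5. battery cycle review 249 days ago vs limit 270 → met
6. hull coverage $10,000 < $45,000 → not met
7. airframe inspection 371 days ago vs limit 365 → not met
8. condition 'flies beyond visual line of sight' holds; aviation liability coverage $1,600,000 < $1,625,000 → not met
9. visual observers trained 0 < 4 → not met
10. condition 'flies over people' holds; insurance policy review 374 days ago vs limit 365 → not met
Not met: 8 of 10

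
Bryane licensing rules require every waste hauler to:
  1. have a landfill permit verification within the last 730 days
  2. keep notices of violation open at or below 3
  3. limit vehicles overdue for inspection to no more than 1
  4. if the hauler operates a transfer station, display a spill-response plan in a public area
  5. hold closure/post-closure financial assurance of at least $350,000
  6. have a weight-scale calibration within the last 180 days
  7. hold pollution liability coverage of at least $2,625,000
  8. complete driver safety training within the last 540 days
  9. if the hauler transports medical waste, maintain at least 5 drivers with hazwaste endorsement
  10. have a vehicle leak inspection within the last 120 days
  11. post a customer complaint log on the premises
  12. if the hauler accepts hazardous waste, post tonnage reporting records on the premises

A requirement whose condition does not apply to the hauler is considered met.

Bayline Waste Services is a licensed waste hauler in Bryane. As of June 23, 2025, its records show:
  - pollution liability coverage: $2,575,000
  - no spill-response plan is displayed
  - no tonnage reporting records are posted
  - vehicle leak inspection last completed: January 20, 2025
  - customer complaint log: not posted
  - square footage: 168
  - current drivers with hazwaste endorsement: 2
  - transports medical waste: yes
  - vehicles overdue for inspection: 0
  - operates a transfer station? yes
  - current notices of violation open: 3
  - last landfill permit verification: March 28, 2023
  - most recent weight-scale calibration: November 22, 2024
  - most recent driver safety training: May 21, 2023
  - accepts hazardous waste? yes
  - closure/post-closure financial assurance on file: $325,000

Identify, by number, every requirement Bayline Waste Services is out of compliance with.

1. landfill permit verification 818 days ago vs limit 730 → not met
2. notices of violation open 3 ≤ 3 → met
3. vehicles overdue for inspection 0 ≤ 1 → met
4. condition 'operates a transfer station' holds; spill-response plan absent → not met
5. closure/post-closure financial assurance $325,000 < $350,000 → not met
6. weight-scale calibration 213 days ago vs limit 180 → not met
7. pollution liability coverage $2,575,000 < $2,625,000 → not met
8. driver safety training 764 days ago vs limit 540 → not met
9. condition 'transports medical waste' holds; drivers with hazwaste endorsement 2 < 5 → not met
10. vehicle leak inspection 154 days ago vs limit 120 → not met
11. customer complaint log absent → not met
12. condition 'accepts hazardous waste' holds; tonnage reporting records absent → not met
Not met: 1, 4, 5, 6, 7, 8, 9, 10, 11, 12

1, 4, 5, 6, 7, 8, 9, 10, 11, 12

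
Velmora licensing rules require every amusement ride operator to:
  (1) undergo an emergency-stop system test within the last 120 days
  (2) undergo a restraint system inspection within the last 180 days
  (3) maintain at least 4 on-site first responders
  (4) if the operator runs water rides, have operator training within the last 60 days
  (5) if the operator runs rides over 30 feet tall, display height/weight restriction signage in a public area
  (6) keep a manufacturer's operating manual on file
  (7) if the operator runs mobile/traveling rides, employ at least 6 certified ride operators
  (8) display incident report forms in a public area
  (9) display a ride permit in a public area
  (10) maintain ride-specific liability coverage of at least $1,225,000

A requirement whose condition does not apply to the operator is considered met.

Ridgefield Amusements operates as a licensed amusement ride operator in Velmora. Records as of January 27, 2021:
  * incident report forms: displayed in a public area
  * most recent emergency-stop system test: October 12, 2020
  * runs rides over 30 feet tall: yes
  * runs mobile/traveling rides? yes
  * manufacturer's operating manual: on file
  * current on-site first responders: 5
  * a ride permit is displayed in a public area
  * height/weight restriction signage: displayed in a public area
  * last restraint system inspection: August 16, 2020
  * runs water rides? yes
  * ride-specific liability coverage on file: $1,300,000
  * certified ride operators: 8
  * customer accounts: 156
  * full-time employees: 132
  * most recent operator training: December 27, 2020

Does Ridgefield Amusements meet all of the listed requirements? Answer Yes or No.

1. emergency-stop system test 107 days ago vs limit 120 → met
2. restraint system inspection 164 days ago vs limit 180 → met
3. on-site first responders 5 ≥ 4 → met
4. condition 'runs water rides' holds; operator training 31 days ago vs limit 60 → met
5. condition 'runs rides over 30 feet tall' holds; height/weight restriction signage present → met
6. manufacturer's operating manual present → met
7. condition 'runs mobile/traveling rides' holds; certified ride operators 8 ≥ 6 → met
8. incident report forms present → met
9. ride permit present → met
10. ride-specific liability coverage $1,300,000 ≥ $1,225,000 → met
All met.

Yes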